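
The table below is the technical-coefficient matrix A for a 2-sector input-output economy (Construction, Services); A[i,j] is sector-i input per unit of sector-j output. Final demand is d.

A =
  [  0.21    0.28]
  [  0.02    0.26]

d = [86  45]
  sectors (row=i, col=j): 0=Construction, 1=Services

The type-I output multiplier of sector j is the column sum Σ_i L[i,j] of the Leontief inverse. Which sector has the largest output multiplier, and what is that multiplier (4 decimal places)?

Form M = I − A:
  [  0.79   -0.28]
  [ -0.02    0.74]
Leontief inverse L = M⁻¹:
  [  1.2781    0.4836]
  [  0.0345    1.3644]
Total output x = L · d:
  x_0 = 1.2781·86 + 0.4836·45 = 131.6753
  x_1 = 0.0345·86 + 1.3644·45 = 64.3696
Output multipliers (column sums of L):
  Construction: 1.3126
  Services: 1.8480

Services (1.8480)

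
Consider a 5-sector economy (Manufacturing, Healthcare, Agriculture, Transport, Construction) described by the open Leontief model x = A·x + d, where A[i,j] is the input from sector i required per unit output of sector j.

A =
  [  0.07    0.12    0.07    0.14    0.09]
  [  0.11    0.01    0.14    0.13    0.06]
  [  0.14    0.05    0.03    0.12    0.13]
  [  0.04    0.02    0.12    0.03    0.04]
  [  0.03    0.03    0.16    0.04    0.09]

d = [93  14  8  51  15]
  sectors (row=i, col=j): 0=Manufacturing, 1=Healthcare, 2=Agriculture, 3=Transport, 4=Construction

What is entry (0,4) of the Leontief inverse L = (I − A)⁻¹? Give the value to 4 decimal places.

L[0,4] = 0.1533

Form M = I − A:
  [  0.93   -0.12   -0.07   -0.14   -0.09]
  [ -0.11    0.99   -0.14   -0.13   -0.06]
  [ -0.14   -0.05    0.97   -0.12   -0.13]
  [ -0.04   -0.02   -0.12    0.97   -0.04]
  [ -0.03   -0.03   -0.16   -0.04    0.91]
Leontief inverse L = M⁻¹:
  [  1.1307    0.1538    0.1550    0.2093    0.1533]
  [  0.1678    1.0487    0.2081    0.1956    0.1241]
  [  0.1921    0.0890    1.1122    0.1852    0.1919]
  [  0.0772    0.0413    0.1571    1.0703    0.0798]
  [  0.0800    0.0571    0.2144    0.0930    1.1453]
Total output x = L · d:
  x_0 = 1.1307·93 + 0.1538·14 + 0.1550·8 + 0.2093·51 + 0.1533·15 = 121.5243
  x_1 = 0.1678·93 + 1.0487·14 + 0.2081·8 + 0.1956·51 + 0.1241·15 = 43.7877
  x_2 = 0.1921·93 + 0.0890·14 + 1.1122·8 + 0.1852·51 + 0.1919·15 = 40.3316
  x_3 = 0.0772·93 + 0.0413·14 + 0.1571·8 + 1.0703·51 + 0.0798·15 = 64.7953
  x_4 = 0.0800·93 + 0.0571·14 + 0.2144·8 + 0.0930·51 + 1.1453·15 = 31.8728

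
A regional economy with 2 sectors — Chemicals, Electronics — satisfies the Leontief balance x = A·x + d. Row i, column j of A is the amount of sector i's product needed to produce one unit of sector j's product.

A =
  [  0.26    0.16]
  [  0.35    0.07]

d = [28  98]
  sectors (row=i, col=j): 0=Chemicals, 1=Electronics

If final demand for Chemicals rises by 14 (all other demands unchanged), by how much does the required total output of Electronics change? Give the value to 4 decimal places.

Form M = I − A:
  [  0.74   -0.16]
  [ -0.35    0.93]
Leontief inverse L = M⁻¹:
  [  1.4711    0.2531]
  [  0.5536    1.1705]
Total output x = L · d:
  x_0 = 1.4711·28 + 0.2531·98 = 65.9918
  x_1 = 0.5536·28 + 1.1705·98 = 130.2120
Δx_1 = L[1,0] · Δd_0 = 0.5536 · 14 = 7.7507

7.7507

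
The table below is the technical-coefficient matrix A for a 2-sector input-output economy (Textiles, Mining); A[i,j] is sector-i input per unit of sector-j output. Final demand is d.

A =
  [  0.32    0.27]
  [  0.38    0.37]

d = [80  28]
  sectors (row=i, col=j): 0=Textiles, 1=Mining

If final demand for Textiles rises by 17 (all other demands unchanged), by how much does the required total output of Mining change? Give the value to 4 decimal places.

Form M = I − A:
  [  0.68   -0.27]
  [ -0.38    0.63]
Leontief inverse L = M⁻¹:
  [  1.9337    0.8287]
  [  1.1664    2.0872]
Total output x = L · d:
  x_0 = 1.9337·80 + 0.8287·28 = 177.9006
  x_1 = 1.1664·80 + 2.0872·28 = 151.7495
Δx_1 = L[1,0] · Δd_0 = 1.1664 · 17 = 19.8281

19.8281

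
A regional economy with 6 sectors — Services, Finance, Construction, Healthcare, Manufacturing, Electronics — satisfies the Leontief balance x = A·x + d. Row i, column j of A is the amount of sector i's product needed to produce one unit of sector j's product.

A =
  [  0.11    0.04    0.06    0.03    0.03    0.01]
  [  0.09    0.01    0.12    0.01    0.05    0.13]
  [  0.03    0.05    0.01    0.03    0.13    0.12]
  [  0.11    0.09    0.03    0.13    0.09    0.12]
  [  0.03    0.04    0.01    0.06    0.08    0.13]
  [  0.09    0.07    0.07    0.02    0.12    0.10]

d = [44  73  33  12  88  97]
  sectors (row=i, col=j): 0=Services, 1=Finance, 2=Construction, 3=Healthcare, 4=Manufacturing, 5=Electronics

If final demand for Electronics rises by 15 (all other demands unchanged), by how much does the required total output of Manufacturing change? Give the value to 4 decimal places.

Form M = I − A:
  [  0.89   -0.04   -0.06   -0.03   -0.03   -0.01]
  [ -0.09    0.99   -0.12   -0.01   -0.05   -0.13]
  [ -0.03   -0.05    0.99   -0.03   -0.13   -0.12]
  [ -0.11   -0.09   -0.03    0.87   -0.09   -0.12]
  [ -0.03   -0.04   -0.01   -0.06    0.92   -0.13]
  [ -0.09   -0.07   -0.07   -0.02   -0.12    0.90]
Leontief inverse L = M⁻¹:
  [  1.1455    0.0608    0.0823    0.0485    0.0633    0.0481]
  [  0.1382    1.0445    0.1508    0.0341    0.1111    0.1931]
  [  0.0752    0.0813    1.0412    0.0564    0.1837    0.1855]
  [  0.1898    0.1407    0.0811    1.1769    0.1684    0.2145]
  [  0.0771    0.0725    0.0411    0.0875    1.1328    0.1921]
  [  0.1457    0.1064    0.1082    0.0497    0.1840    1.1757]
Total output x = L · d:
  x_0 = 1.1455·44 + 0.0608·73 + 0.0823·33 + 0.0485·12 + 0.0633·88 + 0.0481·97 = 68.3764
  x_1 = 0.1382·44 + 1.0445·73 + 0.1508·33 + 0.0341·12 + 0.1111·88 + 0.1931·97 = 116.2263
  x_2 = 0.0752·44 + 0.0813·73 + 1.0412·33 + 0.0564·12 + 0.1837·88 + 0.1855·97 = 78.4336
  x_3 = 0.1898·44 + 0.1407·73 + 0.0811·33 + 1.1769·12 + 0.1684·88 + 0.2145·97 = 71.0497
  x_4 = 0.0771·44 + 0.0725·73 + 0.0411·33 + 0.0875·12 + 1.1328·88 + 0.1921·97 = 129.4178
  x_5 = 0.1457·44 + 0.1064·73 + 0.1082·33 + 0.0497·12 + 0.1840·88 + 1.1757·97 = 148.5902
Δx_4 = L[4,5] · Δd_5 = 0.1921 · 15 = 2.8816

2.8816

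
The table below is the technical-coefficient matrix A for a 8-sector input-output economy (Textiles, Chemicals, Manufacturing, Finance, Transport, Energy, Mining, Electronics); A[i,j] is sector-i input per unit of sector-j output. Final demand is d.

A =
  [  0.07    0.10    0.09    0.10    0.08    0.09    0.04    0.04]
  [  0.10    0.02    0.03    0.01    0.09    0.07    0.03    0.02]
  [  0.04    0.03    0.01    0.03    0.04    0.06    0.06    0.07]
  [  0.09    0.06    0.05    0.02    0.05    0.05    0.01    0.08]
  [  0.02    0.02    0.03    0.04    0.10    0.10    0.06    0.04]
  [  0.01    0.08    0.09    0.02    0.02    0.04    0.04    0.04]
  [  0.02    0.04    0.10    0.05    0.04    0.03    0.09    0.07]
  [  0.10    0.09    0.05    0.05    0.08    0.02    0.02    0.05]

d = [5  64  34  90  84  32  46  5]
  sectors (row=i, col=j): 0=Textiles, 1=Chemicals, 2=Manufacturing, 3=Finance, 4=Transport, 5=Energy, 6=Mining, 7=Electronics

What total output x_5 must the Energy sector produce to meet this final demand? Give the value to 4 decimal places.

57.0354

Form M = I − A:
  [  0.93   -0.10   -0.09   -0.10   -0.08   -0.09   -0.04   -0.04]
  [ -0.10    0.98   -0.03   -0.01   -0.09   -0.07   -0.03   -0.02]
  [ -0.04   -0.03    0.99   -0.03   -0.04   -0.06   -0.06   -0.07]
  [ -0.09   -0.06   -0.05    0.98   -0.05   -0.05   -0.01   -0.08]
  [ -0.02   -0.02   -0.03   -0.04    0.90   -0.10   -0.06   -0.04]
  [ -0.01   -0.08   -0.09   -0.02   -0.02    0.96   -0.04   -0.04]
  [ -0.02   -0.04   -0.10   -0.05   -0.04   -0.03    0.91   -0.07]
  [ -0.10   -0.09   -0.05   -0.05   -0.08   -0.02   -0.02    0.95]
Leontief inverse L = M⁻¹:
  [  1.1282    0.1555    0.1458    0.1392    0.1454    0.1532    0.0842    0.0920]
  [  0.1313    1.0574    0.0689    0.0397    0.1324    0.1125    0.0604    0.0510]
  [  0.0724    0.0645    1.0459    0.0546    0.0771    0.0925    0.0862    0.0996]
  [  0.1329    0.1025    0.0896    1.0515    0.0985    0.0942    0.0398    0.1140]
  [  0.0516    0.0569    0.0702    0.0660    1.1421    0.1402    0.0926    0.0749]
  [  0.0421    0.1080    0.1184    0.0400    0.0549    1.0722    0.0659    0.0684]
  [  0.0609    0.0790    0.1402    0.0793    0.0854    0.0707    1.1255    0.1107]
  [  0.1485    0.1341    0.0930    0.0847    0.1362    0.0725    0.0541    1.0885]
Total output x = L · d:
  x_0 = 1.1282·5 + 0.1555·64 + 0.1458·34 + 0.1392·90 + 0.1454·84 + 0.1532·32 + 0.0842·46 + 0.0920·5 = 54.5232
  x_1 = 0.1313·5 + 1.0574·64 + 0.0689·34 + 0.0397·90 + 0.1324·84 + 0.1125·32 + 0.0604·46 + 0.0510·5 = 91.9993
  x_2 = 0.0724·5 + 0.0645·64 + 1.0459·34 + 0.0546·90 + 0.0771·84 + 0.0925·32 + 0.0862·46 + 0.0996·5 = 58.8686
  x_3 = 0.1329·5 + 0.1025·64 + 0.0896·34 + 1.0515·90 + 0.0985·84 + 0.0942·32 + 0.0398·46 + 0.1140·5 = 118.5926
  x_4 = 0.0516·5 + 0.0569·64 + 0.0702·34 + 0.0660·90 + 1.1421·84 + 0.1402·32 + 0.0926·46 + 0.0749·5 = 117.2860
  x_5 = 0.0421·5 + 0.1080·64 + 0.1184·34 + 0.0400·90 + 0.0549·84 + 1.0722·32 + 0.0659·46 + 0.0684·5 = 57.0354
  x_6 = 0.0609·5 + 0.0790·64 + 0.1402·34 + 0.0793·90 + 0.0854·84 + 0.0707·32 + 1.1255·46 + 0.1107·5 = 79.0279
  x_7 = 0.1485·5 + 0.1341·64 + 0.0930·34 + 0.0847·90 + 0.1362·84 + 0.0725·32 + 0.0541·46 + 1.0885·5 = 41.7994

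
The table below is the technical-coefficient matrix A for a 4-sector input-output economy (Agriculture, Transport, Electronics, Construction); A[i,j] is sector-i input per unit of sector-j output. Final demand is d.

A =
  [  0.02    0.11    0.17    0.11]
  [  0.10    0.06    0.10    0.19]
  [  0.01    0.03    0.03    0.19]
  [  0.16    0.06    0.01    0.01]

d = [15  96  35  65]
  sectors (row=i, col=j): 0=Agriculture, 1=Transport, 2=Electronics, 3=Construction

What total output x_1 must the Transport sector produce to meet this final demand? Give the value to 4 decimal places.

129.9381

Form M = I − A:
  [  0.98   -0.11   -0.17   -0.11]
  [ -0.10    0.94   -0.10   -0.19]
  [ -0.01   -0.03    0.97   -0.19]
  [ -0.16   -0.06   -0.01    0.99]
Leontief inverse L = M⁻¹:
  [  1.0673    0.1432    0.2037    0.1852]
  [  0.1559    1.1030    0.1437    0.2566]
  [  0.0516    0.0533    1.0477    0.2170]
  [  0.1825    0.0905    0.0522    1.0578]
Total output x = L · d:
  x_0 = 1.0673·15 + 0.1432·96 + 0.2037·35 + 0.1852·65 = 48.9268
  x_1 = 0.1559·15 + 1.1030·96 + 0.1437·35 + 0.2566·65 = 129.9381
  x_2 = 0.0516·15 + 0.0533·96 + 1.0477·35 + 0.2170·65 = 56.6697
  x_3 = 0.1825·15 + 0.0905·96 + 0.0522·35 + 1.0578·65 = 82.0114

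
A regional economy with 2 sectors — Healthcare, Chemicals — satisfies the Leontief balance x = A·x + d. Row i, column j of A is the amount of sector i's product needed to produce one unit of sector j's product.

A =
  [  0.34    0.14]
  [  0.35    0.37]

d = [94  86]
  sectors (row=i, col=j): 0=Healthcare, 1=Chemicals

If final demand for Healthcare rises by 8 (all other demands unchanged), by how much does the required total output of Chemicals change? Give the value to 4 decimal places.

Form M = I − A:
  [  0.66   -0.14]
  [ -0.35    0.63]
Leontief inverse L = M⁻¹:
  [  1.7176    0.3817]
  [  0.9542    1.7993]
Total output x = L · d:
  x_0 = 1.7176·94 + 0.3817·86 = 194.2748
  x_1 = 0.9542·94 + 1.7993·86 = 244.4384
Δx_1 = L[1,0] · Δd_0 = 0.9542 · 8 = 7.6336

7.6336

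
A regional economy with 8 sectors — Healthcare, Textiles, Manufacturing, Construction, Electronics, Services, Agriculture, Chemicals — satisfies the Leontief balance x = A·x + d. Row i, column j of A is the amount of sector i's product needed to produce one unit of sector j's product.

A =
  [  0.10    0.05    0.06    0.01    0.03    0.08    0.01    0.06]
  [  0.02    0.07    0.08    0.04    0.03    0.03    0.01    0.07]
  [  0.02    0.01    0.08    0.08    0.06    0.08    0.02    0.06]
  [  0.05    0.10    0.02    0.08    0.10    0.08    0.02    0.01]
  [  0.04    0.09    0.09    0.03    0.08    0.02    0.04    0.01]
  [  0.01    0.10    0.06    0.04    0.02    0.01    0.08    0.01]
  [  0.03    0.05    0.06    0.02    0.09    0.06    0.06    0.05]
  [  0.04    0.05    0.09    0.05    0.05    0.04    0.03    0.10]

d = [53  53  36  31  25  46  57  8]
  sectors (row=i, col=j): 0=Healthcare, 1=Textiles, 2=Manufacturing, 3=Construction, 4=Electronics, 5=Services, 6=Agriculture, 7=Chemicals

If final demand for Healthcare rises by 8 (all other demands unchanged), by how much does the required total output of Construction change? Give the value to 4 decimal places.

Form M = I − A:
  [  0.90   -0.05   -0.06   -0.01   -0.03   -0.08   -0.01   -0.06]
  [ -0.02    0.93   -0.08   -0.04   -0.03   -0.03   -0.01   -0.07]
  [ -0.02   -0.01    0.92   -0.08   -0.06   -0.08   -0.02   -0.06]
  [ -0.05   -0.10   -0.02    0.92   -0.10   -0.08   -0.02   -0.01]
  [ -0.04   -0.09   -0.09   -0.03    0.92   -0.02   -0.04   -0.01]
  [ -0.01   -0.10   -0.06   -0.04   -0.02    0.99   -0.08   -0.01]
  [ -0.03   -0.05   -0.06   -0.02   -0.09   -0.06    0.94   -0.05]
  [ -0.04   -0.05   -0.09   -0.05   -0.05   -0.04   -0.03    0.90]
Leontief inverse L = M⁻¹:
  [  1.1268    0.0905    0.1067    0.0381    0.0614    0.1124    0.0312    0.0934]
  [  0.0399    1.1055    0.1218    0.0697    0.0623    0.0592    0.0271    0.1004]
  [  0.0438    0.0559    1.1260    0.1148    0.1008    0.1138    0.0443    0.0885]
  [  0.0777    0.1552    0.0709    1.1134    0.1422    0.1139    0.0447    0.0397]
  [  0.0634    0.1307    0.1375    0.0606    1.1180    0.0529    0.0597    0.0406]
  [  0.0275    0.1335    0.0976    0.0656    0.0528    1.0380    0.0970    0.0370]
  [  0.0540    0.0947    0.1103    0.0506    0.1301    0.0919    1.0848    0.0816]
  [  0.0675    0.0960    0.1437    0.0869    0.0930    0.0781    0.0536    1.1385]
Total output x = L · d:
  x_0 = 1.1268·53 + 0.0905·53 + 0.1067·36 + 0.0381·31 + 0.0614·25 + 0.1124·46 + 0.0312·57 + 0.0934·8 = 78.7688
  x_1 = 0.0399·53 + 1.1055·53 + 0.1218·36 + 0.0697·31 + 0.0623·25 + 0.0592·46 + 0.0271·57 + 0.1004·8 = 73.8820
  x_2 = 0.0438·53 + 0.0559·53 + 1.1260·36 + 0.1148·31 + 0.1008·25 + 0.1138·46 + 0.0443·57 + 0.0885·8 = 60.3650
  x_3 = 0.0777·53 + 0.1552·53 + 0.0709·36 + 1.1134·31 + 0.1422·25 + 0.1139·46 + 0.0447·57 + 0.0397·8 = 61.0738
  x_4 = 0.0634·53 + 0.1307·53 + 0.1375·36 + 0.0606·31 + 1.1180·25 + 0.0529·46 + 0.0597·57 + 0.0406·8 = 51.2240
  x_5 = 0.0275·53 + 0.1335·53 + 0.0976·36 + 0.0656·31 + 0.0528·25 + 1.0380·46 + 0.0970·57 + 0.0370·8 = 68.9717
  x_6 = 0.0540·53 + 0.0947·53 + 0.1103·36 + 0.0506·31 + 0.1301·25 + 0.0919·46 + 1.0848·57 + 0.0816·8 = 83.3827
  x_7 = 0.0675·53 + 0.0960·53 + 0.1437·36 + 0.0869·31 + 0.0930·25 + 0.0781·46 + 0.0536·57 + 1.1385·8 = 34.6144
Δx_3 = L[3,0] · Δd_0 = 0.0777 · 8 = 0.6218

0.6218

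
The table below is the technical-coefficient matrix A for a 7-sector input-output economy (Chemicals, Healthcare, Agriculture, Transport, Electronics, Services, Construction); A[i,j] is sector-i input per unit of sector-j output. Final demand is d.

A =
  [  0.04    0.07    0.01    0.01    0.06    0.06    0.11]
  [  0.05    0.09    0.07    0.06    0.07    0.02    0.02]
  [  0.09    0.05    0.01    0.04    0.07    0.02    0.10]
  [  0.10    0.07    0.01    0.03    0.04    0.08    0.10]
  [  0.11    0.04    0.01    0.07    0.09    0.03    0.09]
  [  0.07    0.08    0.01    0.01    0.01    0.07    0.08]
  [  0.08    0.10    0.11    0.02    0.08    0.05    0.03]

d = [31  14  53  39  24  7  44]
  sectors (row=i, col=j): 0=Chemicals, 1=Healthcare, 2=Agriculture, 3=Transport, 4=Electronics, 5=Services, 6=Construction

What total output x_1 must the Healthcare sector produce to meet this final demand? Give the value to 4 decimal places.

Form M = I − A:
  [  0.96   -0.07   -0.01   -0.01   -0.06   -0.06   -0.11]
  [ -0.05    0.91   -0.07   -0.06   -0.07   -0.02   -0.02]
  [ -0.09   -0.05    0.99   -0.04   -0.07   -0.02   -0.10]
  [ -0.10   -0.07   -0.01    0.97   -0.04   -0.08   -0.10]
  [ -0.11   -0.04   -0.01   -0.07    0.91   -0.03   -0.09]
  [ -0.07   -0.08   -0.01   -0.01   -0.01    0.93   -0.08]
  [ -0.08   -0.10   -0.11   -0.02   -0.08   -0.05    0.97]
Leontief inverse L = M⁻¹:
  [  1.0846    0.1163    0.0379    0.0310    0.0988    0.0871    0.1489]
  [  0.0982    1.1343    0.0911    0.0848    0.1109    0.0471    0.0668]
  [  0.1374    0.0976    1.0368    0.0618    0.1124    0.0500    0.1454]
  [  0.1501    0.1248    0.0395    1.0521    0.0832    0.1144    0.1493]
  [  0.1656    0.0939    0.0376    0.0948    1.1376    0.0662    0.1454]
  [  0.1068    0.1230    0.0343    0.0269    0.0425    1.0954    0.1152]
  [  0.1374    0.1543    0.1358    0.0492    0.1300    0.0820    1.0876]
Total output x = L · d:
  x_0 = 1.0846·31 + 0.1163·14 + 0.0379·53 + 0.0310·39 + 0.0988·24 + 0.0871·7 + 0.1489·44 = 47.9991
  x_1 = 0.0982·31 + 1.1343·14 + 0.0911·53 + 0.0848·39 + 0.1109·24 + 0.0471·7 + 0.0668·44 = 32.9886
  x_2 = 0.1374·31 + 0.0976·14 + 1.0368·53 + 0.0618·39 + 0.1124·24 + 0.0500·7 + 0.1454·44 = 72.4320
  x_3 = 0.1501·31 + 0.1248·14 + 0.0395·53 + 1.0521·39 + 0.0832·24 + 0.1144·7 + 0.1493·44 = 58.8933
  x_4 = 0.1656·31 + 0.0939·14 + 0.0376·53 + 0.0948·39 + 1.1376·24 + 0.0662·7 + 0.1454·44 = 46.3006
  x_5 = 0.1068·31 + 0.1230·14 + 0.0343·53 + 0.0269·39 + 0.0425·24 + 1.0954·7 + 0.1152·44 = 21.6580
  x_6 = 0.1374·31 + 0.1543·14 + 0.1358·53 + 0.0492·39 + 0.1300·24 + 0.0820·7 + 1.0876·44 = 67.0836

32.9886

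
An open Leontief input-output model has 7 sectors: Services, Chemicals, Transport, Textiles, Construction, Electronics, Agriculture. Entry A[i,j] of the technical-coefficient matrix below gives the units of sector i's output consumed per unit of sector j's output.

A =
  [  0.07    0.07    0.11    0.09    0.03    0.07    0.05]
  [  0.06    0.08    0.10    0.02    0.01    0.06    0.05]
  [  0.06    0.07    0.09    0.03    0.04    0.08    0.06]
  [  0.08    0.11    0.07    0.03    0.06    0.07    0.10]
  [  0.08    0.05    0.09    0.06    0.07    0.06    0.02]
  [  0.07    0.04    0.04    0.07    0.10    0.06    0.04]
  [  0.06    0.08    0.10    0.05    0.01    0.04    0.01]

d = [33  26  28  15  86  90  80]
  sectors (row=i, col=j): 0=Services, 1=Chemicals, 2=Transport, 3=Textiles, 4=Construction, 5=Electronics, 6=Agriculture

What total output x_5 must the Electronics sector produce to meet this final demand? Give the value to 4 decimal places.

Form M = I − A:
  [  0.93   -0.07   -0.11   -0.09   -0.03   -0.07   -0.05]
  [ -0.06    0.92   -0.10   -0.02   -0.01   -0.06   -0.05]
  [ -0.06   -0.07    0.91   -0.03   -0.04   -0.08   -0.06]
  [ -0.08   -0.11   -0.07    0.97   -0.06   -0.07   -0.10]
  [ -0.08   -0.05   -0.09   -0.06    0.93   -0.06   -0.02]
  [ -0.07   -0.04   -0.04   -0.07   -0.10    0.94   -0.04]
  [ -0.06   -0.08   -0.10   -0.05   -0.01   -0.04    0.99]
Leontief inverse L = M⁻¹:
  [  1.1286    0.1330    0.1839    0.1314    0.0688    0.1264    0.0946]
  [  0.1035    1.1266    0.1575    0.0517    0.0375    0.1027    0.0818]
  [  0.1102    0.1221    1.1542    0.0671    0.0736    0.1280    0.0951]
  [  0.1402    0.1735    0.1493    1.0745    0.0972    0.1264    0.1405]
  [  0.1324    0.1037    0.1556    0.0986    1.1062    0.1101    0.0581]
  [  0.1220    0.0923    0.1037    0.1087    0.1363    1.1076    0.0756]
  [  0.1012    0.1250    0.1538    0.0786    0.0362    0.0811    1.0428]
Total output x = L · d:
  x_0 = 1.1286·33 + 0.1330·26 + 0.1839·28 + 0.1314·15 + 0.0688·86 + 0.1264·90 + 0.0946·80 = 72.6871
  x_1 = 0.1035·33 + 1.1266·26 + 0.1575·28 + 0.0517·15 + 0.0375·86 + 0.1027·90 + 0.0818·80 = 56.9083
  x_2 = 0.1102·33 + 0.1221·26 + 1.1542·28 + 0.0671·15 + 0.0736·86 + 0.1280·90 + 0.0951·80 = 65.5928
  x_3 = 0.1402·33 + 0.1735·26 + 0.1493·28 + 1.0745·15 + 0.0972·86 + 0.1264·90 + 0.1405·80 = 60.4153
  x_4 = 0.1324·33 + 0.1037·26 + 0.1556·28 + 0.0986·15 + 1.1062·86 + 0.1101·90 + 0.0581·80 = 122.5936
  x_5 = 0.1220·33 + 0.0923·26 + 0.1037·28 + 0.1087·15 + 0.1363·86 + 1.1076·90 + 0.0756·80 = 128.4183
  x_6 = 0.1012·33 + 0.1250·26 + 0.1538·28 + 0.0786·15 + 0.0362·86 + 0.0811·90 + 1.0428·80 = 105.9158

128.4183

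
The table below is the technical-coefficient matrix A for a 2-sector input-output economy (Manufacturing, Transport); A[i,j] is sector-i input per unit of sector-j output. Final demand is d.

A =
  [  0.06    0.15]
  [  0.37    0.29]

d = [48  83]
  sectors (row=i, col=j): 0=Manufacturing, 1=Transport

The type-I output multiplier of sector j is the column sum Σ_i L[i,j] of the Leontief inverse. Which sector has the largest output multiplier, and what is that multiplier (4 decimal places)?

Form M = I − A:
  [  0.94   -0.15]
  [ -0.37    0.71]
Leontief inverse L = M⁻¹:
  [  1.1603    0.2451]
  [  0.6047    1.5362]
Total output x = L · d:
  x_0 = 1.1603·48 + 0.2451·83 = 76.0418
  x_1 = 0.6047·48 + 1.5362·83 = 156.5288
Output multipliers (column sums of L):
  Manufacturing: 1.7650
  Transport: 1.7813

Transport (1.7813)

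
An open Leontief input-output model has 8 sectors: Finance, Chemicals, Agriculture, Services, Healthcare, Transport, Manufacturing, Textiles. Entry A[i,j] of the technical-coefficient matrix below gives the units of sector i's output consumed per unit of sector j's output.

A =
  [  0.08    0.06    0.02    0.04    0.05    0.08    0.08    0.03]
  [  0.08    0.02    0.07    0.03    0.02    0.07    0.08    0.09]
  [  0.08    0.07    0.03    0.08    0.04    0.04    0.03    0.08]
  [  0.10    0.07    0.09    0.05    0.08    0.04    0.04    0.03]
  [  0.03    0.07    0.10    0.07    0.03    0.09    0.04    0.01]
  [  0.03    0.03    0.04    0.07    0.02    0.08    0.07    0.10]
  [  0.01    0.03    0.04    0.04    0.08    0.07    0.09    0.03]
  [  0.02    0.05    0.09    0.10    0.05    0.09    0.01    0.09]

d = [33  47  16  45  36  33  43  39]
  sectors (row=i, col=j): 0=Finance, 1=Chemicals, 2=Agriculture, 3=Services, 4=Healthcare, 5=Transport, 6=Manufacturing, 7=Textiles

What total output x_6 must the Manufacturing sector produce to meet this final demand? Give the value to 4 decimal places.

68.8021

Form M = I − A:
  [  0.92   -0.06   -0.02   -0.04   -0.05   -0.08   -0.08   -0.03]
  [ -0.08    0.98   -0.07   -0.03   -0.02   -0.07   -0.08   -0.09]
  [ -0.08   -0.07    0.97   -0.08   -0.04   -0.04   -0.03   -0.08]
  [ -0.10   -0.07   -0.09    0.95   -0.08   -0.04   -0.04   -0.03]
  [ -0.03   -0.07   -0.10   -0.07    0.97   -0.09   -0.04   -0.01]
  [ -0.03   -0.03   -0.04   -0.07   -0.02    0.92   -0.07   -0.10]
  [ -0.01   -0.03   -0.04   -0.04   -0.08   -0.07    0.91   -0.03]
  [ -0.02   -0.05   -0.09   -0.10   -0.05   -0.09   -0.01    0.91]
Leontief inverse L = M⁻¹:
  [  1.1207    0.0975    0.0650    0.0856    0.0868    0.1370    0.1282    0.0754]
  [  0.1220    1.0614    0.1166    0.0825    0.0601    0.1293    0.1256    0.1410]
  [  0.1272    0.1117    1.0809    0.1296    0.0789    0.0982    0.0748    0.1287]
  [  0.1525    0.1170    0.1420    1.1036    0.1210    0.1030    0.0910    0.0811]
  [  0.0766    0.1097    0.1453    0.1179    1.0659    0.1431    0.0849    0.0603]
  [  0.0705    0.0695    0.0893    0.1213    0.0592    1.1366    0.1123    0.1503]
  [  0.0432    0.0643    0.0828    0.0828    0.1130    0.1197    1.1297    0.0694]
  [  0.0723    0.0980    0.1481    0.1599    0.0920    0.1527    0.0553    1.1489]
Total output x = L · d:
  x_0 = 1.1207·33 + 0.0975·47 + 0.0650·16 + 0.0856·45 + 0.0868·36 + 0.1370·33 + 0.1282·43 + 0.0754·39 = 62.5553
  x_1 = 0.1220·33 + 1.0614·47 + 0.1166·16 + 0.0825·45 + 0.0601·36 + 0.1293·33 + 0.1256·43 + 0.1410·39 = 76.8193
  x_2 = 0.1272·33 + 0.1117·47 + 1.0809·16 + 0.1296·45 + 0.0789·36 + 0.0982·33 + 0.0748·43 + 0.1287·39 = 46.8925
  x_3 = 0.1525·33 + 0.1170·47 + 0.1420·16 + 1.1036·45 + 0.1210·36 + 0.1030·33 + 0.0910·43 + 0.0811·39 = 77.2981
  x_4 = 0.0766·33 + 0.1097·47 + 0.1453·16 + 0.1179·45 + 1.0659·36 + 0.1431·33 + 0.0849·43 + 0.0603·39 = 64.4120
  x_5 = 0.0705·33 + 0.0695·47 + 0.0893·16 + 0.1213·45 + 0.0592·36 + 1.1366·33 + 0.1123·43 + 0.1503·39 = 62.8058
  x_6 = 0.0432·33 + 0.0643·47 + 0.0828·16 + 0.0828·45 + 0.1130·36 + 0.1197·33 + 1.1297·43 + 0.0694·39 = 68.8021
  x_7 = 0.0723·33 + 0.0980·47 + 0.1481·16 + 0.1599·45 + 0.0920·36 + 0.1527·33 + 0.0553·43 + 1.1489·39 = 72.0916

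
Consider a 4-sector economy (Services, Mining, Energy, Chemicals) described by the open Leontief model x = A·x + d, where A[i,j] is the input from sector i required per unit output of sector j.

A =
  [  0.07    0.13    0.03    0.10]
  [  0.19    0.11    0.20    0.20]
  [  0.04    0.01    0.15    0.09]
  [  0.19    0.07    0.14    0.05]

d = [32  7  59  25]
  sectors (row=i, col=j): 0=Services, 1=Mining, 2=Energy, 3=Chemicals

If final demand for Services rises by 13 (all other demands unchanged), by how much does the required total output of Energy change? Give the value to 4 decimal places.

1.1224

Form M = I − A:
  [  0.93   -0.13   -0.03   -0.10]
  [ -0.19    0.89   -0.20   -0.20]
  [ -0.04   -0.01    0.85   -0.09]
  [ -0.19   -0.07   -0.14    0.95]
Leontief inverse L = M⁻¹:
  [  1.1523    0.1830    0.1118    0.1704]
  [  0.3254    1.2002    0.3465    0.3198]
  [  0.0863    0.0365    1.2098    0.1314]
  [  0.2672    0.1304    0.2262    1.1296]
Total output x = L · d:
  x_0 = 1.1523·32 + 0.1830·7 + 0.1118·59 + 0.1704·25 = 49.0088
  x_1 = 0.3254·32 + 1.2002·7 + 0.3465·59 + 0.3198·25 = 47.2549
  x_2 = 0.0863·32 + 0.0365·7 + 1.2098·59 + 0.1314·25 = 77.6790
  x_3 = 0.2672·32 + 0.1304·7 + 0.2262·59 + 1.1296·25 = 51.0469
Δx_2 = L[2,0] · Δd_0 = 0.0863 · 13 = 1.1224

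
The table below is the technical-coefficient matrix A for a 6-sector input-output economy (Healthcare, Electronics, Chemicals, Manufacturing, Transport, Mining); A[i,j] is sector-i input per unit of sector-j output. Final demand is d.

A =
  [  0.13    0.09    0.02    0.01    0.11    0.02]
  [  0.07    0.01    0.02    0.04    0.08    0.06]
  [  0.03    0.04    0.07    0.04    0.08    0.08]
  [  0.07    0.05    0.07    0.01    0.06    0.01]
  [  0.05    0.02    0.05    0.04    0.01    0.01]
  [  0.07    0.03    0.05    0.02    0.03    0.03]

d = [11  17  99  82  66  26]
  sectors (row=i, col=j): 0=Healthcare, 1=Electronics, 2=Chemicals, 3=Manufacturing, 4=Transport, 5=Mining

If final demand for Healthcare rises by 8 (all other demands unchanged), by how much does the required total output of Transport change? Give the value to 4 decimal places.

0.5537

Form M = I − A:
  [  0.87   -0.09   -0.02   -0.01   -0.11   -0.02]
  [ -0.07    0.99   -0.02   -0.04   -0.08   -0.06]
  [ -0.03   -0.04    0.93   -0.04   -0.08   -0.08]
  [ -0.07   -0.05   -0.07    0.99   -0.06   -0.01]
  [ -0.05   -0.02   -0.05   -0.04    0.99   -0.01]
  [ -0.07   -0.03   -0.05   -0.02   -0.03    0.97]
Leontief inverse L = M⁻¹:
  [  1.1732    0.1135    0.0393    0.0246    0.1453    0.0362]
  [  0.0995    1.0273    0.0372    0.0496    0.1022    0.0702]
  [  0.0604    0.0574    1.0927    0.0533    0.1058    0.0966]
  [  0.0974    0.0664    0.0863    1.0212    0.0858    0.0246]
  [  0.0692    0.0325    0.0621    0.0465    1.0288    0.0196]
  [  0.0950    0.0453    0.0640    0.0286    0.0527    1.0418]
Total output x = L · d:
  x_0 = 1.1732·11 + 0.1135·17 + 0.0393·99 + 0.0246·82 + 0.1453·66 + 0.0362·26 = 31.2728
  x_1 = 0.0995·11 + 1.0273·17 + 0.0372·99 + 0.0496·82 + 0.1022·66 + 0.0702·26 = 34.8814
  x_2 = 0.0604·11 + 0.0574·17 + 1.0927·99 + 0.0533·82 + 0.1058·66 + 0.0966·26 = 123.6822
  x_3 = 0.0974·11 + 0.0664·17 + 0.0863·99 + 1.0212·82 + 0.0858·66 + 0.0246·26 = 100.7905
  x_4 = 0.0692·11 + 0.0325·17 + 0.0621·99 + 0.0465·82 + 1.0288·66 + 0.0196·26 = 79.6844
  x_5 = 0.0950·11 + 0.0453·17 + 0.0640·99 + 0.0286·82 + 0.0527·66 + 1.0418·26 = 41.0577
Δx_4 = L[4,0] · Δd_0 = 0.0692 · 8 = 0.5537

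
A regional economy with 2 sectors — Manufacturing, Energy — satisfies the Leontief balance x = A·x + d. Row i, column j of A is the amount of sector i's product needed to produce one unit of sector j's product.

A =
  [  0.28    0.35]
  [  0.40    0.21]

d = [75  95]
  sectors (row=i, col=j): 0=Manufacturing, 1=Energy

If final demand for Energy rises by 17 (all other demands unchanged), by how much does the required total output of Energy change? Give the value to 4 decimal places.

28.5448

Form M = I − A:
  [  0.72   -0.35]
  [ -0.40    0.79]
Leontief inverse L = M⁻¹:
  [  1.8424    0.8162]
  [  0.9328    1.6791]
Total output x = L · d:
  x_0 = 1.8424·75 + 0.8162·95 = 215.7183
  x_1 = 0.9328·75 + 1.6791·95 = 229.4776
Δx_1 = L[1,1] · Δd_1 = 1.6791 · 17 = 28.5448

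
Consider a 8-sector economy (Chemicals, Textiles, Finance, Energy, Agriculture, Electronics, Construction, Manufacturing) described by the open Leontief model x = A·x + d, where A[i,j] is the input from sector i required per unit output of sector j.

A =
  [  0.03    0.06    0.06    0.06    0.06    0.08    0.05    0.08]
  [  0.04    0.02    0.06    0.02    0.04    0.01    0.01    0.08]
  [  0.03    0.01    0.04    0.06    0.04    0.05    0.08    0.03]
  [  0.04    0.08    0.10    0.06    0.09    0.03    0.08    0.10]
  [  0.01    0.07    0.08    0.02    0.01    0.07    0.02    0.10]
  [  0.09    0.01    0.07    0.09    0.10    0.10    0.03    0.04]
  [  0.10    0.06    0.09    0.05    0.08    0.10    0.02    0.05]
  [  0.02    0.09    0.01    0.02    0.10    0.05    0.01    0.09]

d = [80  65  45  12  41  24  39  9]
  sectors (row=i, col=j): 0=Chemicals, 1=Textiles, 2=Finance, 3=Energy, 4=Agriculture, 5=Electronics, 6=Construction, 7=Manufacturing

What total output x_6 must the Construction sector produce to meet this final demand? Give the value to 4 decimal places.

Form M = I − A:
  [  0.97   -0.06   -0.06   -0.06   -0.06   -0.08   -0.05   -0.08]
  [ -0.04    0.98   -0.06   -0.02   -0.04   -0.01   -0.01   -0.08]
  [ -0.03   -0.01    0.96   -0.06   -0.04   -0.05   -0.08   -0.03]
  [ -0.04   -0.08   -0.10    0.94   -0.09   -0.03   -0.08   -0.10]
  [ -0.01   -0.07   -0.08   -0.02    0.99   -0.07   -0.02   -0.10]
  [ -0.09   -0.01   -0.07   -0.09   -0.10    0.90   -0.03   -0.04]
  [ -0.10   -0.06   -0.09   -0.05   -0.08   -0.10    0.98   -0.05]
  [ -0.02   -0.09   -0.01   -0.02   -0.10   -0.05   -0.01    0.91]
Leontief inverse L = M⁻¹:
  [  1.0673    0.1021    0.1118    0.0998    0.1164    0.1313    0.0806    0.1404]
  [  0.0569    1.0457    0.0855    0.0404    0.0705    0.0377    0.0276    0.1151]
  [  0.0606    0.0422    1.0817    0.0914    0.0825    0.0911    0.1045    0.0735]
  [  0.0812    0.1315    0.1602    1.1036    0.1528    0.0887    0.1162    0.1723]
  [  0.0379    0.0999    0.1150    0.0499    1.0545    0.1073    0.0427    0.1443]
  [  0.1311    0.0584    0.1322    0.1387    0.1622    1.1618    0.0694    0.1090]
  [  0.1408    0.1055    0.1495    0.0979    0.1413    0.1604    1.0579    0.1180]
  [  0.0445    0.1244    0.0479    0.0456    0.1401    0.0870    0.0283    1.1411]
Total output x = L · d:
  x_0 = 1.0673·80 + 0.1021·65 + 0.1118·45 + 0.0998·12 + 0.1164·41 + 0.1313·24 + 0.0806·39 + 0.1404·9 = 110.5785
  x_1 = 0.0569·80 + 1.0457·65 + 0.0855·45 + 0.0404·12 + 0.0705·41 + 0.0377·24 + 0.0276·39 + 0.1151·9 = 82.7657
  x_2 = 0.0606·80 + 0.0422·65 + 1.0817·45 + 0.0914·12 + 0.0825·41 + 0.0911·24 + 0.1045·39 + 0.0735·9 = 67.6641
  x_3 = 0.0812·80 + 0.1315·65 + 0.1602·45 + 1.1036·12 + 0.1528·41 + 0.0887·24 + 0.1162·39 + 0.1723·9 = 49.9733
  x_4 = 0.0379·80 + 0.0999·65 + 0.1150·45 + 0.0499·12 + 1.0545·41 + 0.1073·24 + 0.0427·39 + 0.1443·9 = 64.0754
  x_5 = 0.1311·80 + 0.0584·65 + 0.1322·45 + 0.1387·12 + 0.1622·41 + 1.1618·24 + 0.0694·39 + 0.1090·9 = 60.1144
  x_6 = 0.1408·80 + 0.1055·65 + 0.1495·45 + 0.0979·12 + 0.1413·41 + 0.1604·24 + 1.0579·39 + 0.1180·9 = 77.9869
  x_7 = 0.0445·80 + 0.1244·65 + 0.0479·45 + 0.0456·12 + 0.1401·41 + 0.0870·24 + 0.0283·39 + 1.1411·9 = 33.5491

77.9869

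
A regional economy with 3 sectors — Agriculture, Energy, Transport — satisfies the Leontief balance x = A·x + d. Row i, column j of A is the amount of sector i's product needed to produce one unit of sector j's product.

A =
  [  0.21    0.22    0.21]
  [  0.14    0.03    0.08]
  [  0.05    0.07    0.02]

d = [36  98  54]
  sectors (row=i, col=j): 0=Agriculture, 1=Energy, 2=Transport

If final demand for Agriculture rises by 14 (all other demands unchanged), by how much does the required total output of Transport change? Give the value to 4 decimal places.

Form M = I − A:
  [  0.79   -0.22   -0.21]
  [ -0.14    0.97   -0.08]
  [ -0.05   -0.07    0.98]
Leontief inverse L = M⁻¹:
  [  1.3438    0.3275    0.3147]
  [  0.2008    1.0860    0.1317]
  [  0.0829    0.0943    1.0459]
Total output x = L · d:
  x_0 = 1.3438·36 + 0.3275·98 + 0.3147·54 = 97.4622
  x_1 = 0.2008·36 + 1.0860·98 + 0.1317·54 = 120.7637
  x_2 = 0.0829·36 + 0.0943·98 + 1.0459·54 = 68.7006
Δx_2 = L[2,0] · Δd_0 = 0.0829 · 14 = 1.1606

1.1606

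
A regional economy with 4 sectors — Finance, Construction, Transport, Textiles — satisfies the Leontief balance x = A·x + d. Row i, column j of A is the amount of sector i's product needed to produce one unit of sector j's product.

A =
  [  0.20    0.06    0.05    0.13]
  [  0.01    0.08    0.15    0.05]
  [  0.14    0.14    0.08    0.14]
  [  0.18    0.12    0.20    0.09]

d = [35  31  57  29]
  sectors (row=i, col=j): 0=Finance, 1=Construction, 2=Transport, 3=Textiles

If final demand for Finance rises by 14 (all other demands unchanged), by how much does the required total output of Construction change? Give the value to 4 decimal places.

1.0542

Form M = I − A:
  [  0.80   -0.06   -0.05   -0.13]
  [ -0.01    0.92   -0.15   -0.05]
  [ -0.14   -0.14    0.92   -0.14]
  [ -0.18   -0.12   -0.20    0.91]
Leontief inverse L = M⁻¹:
  [  1.3257    0.1366    0.1419    0.2187]
  [  0.0753    1.1381    0.2127    0.1060]
  [  0.2634    0.2286    1.1892    0.2331]
  [  0.3301    0.2273    0.3175    1.2074]
Total output x = L · d:
  x_0 = 1.3257·35 + 0.1366·31 + 0.1419·57 + 0.2187·29 = 65.0645
  x_1 = 0.0753·35 + 1.1381·31 + 0.2127·57 + 0.1060·29 = 53.1130
  x_2 = 0.2634·35 + 0.2286·31 + 1.1892·57 + 0.2331·29 = 90.8524
  x_3 = 0.3301·35 + 0.2273·31 + 0.3175·57 + 1.2074·29 = 71.7095
Δx_1 = L[1,0] · Δd_0 = 0.0753 · 14 = 1.0542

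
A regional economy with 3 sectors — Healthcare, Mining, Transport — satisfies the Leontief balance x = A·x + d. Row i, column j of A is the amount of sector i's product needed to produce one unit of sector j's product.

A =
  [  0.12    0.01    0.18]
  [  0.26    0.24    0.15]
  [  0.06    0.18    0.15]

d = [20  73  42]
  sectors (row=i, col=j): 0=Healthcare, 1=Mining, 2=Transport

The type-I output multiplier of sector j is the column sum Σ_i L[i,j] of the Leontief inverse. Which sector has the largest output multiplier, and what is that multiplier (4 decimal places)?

Form M = I − A:
  [  0.88   -0.01   -0.18]
  [ -0.26    0.76   -0.15]
  [ -0.06   -0.18    0.85]
Leontief inverse L = M⁻¹:
  [  1.1773    0.0778    0.2630]
  [  0.4374    1.4021    0.3401]
  [  0.1757    0.3024    1.2671]
Total output x = L · d:
  x_0 = 1.1773·20 + 0.0778·73 + 0.2630·42 = 40.2716
  x_1 = 0.4374·20 + 1.4021·73 + 0.3401·42 = 125.3836
  x_2 = 0.1757·20 + 0.3024·73 + 1.2671·42 = 78.8063
Output multipliers (column sums of L):
  Healthcare: 1.7905
  Mining: 1.7823
  Transport: 1.8701

Transport (1.8701)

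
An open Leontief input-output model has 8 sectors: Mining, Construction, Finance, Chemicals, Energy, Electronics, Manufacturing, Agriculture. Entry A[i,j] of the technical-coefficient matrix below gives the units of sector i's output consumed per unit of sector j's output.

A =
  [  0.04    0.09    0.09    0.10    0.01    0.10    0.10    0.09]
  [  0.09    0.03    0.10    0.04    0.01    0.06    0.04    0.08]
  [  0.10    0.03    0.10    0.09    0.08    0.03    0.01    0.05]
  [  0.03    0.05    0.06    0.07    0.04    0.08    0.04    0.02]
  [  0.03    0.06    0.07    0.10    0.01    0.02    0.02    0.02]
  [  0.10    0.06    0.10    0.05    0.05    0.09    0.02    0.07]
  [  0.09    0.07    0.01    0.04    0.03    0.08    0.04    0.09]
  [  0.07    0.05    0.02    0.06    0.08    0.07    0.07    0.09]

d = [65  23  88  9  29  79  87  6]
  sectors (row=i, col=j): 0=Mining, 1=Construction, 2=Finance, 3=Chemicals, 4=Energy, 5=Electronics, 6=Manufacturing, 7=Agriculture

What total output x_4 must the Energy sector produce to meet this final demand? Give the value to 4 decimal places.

Form M = I − A:
  [  0.96   -0.09   -0.09   -0.10   -0.01   -0.10   -0.10   -0.09]
  [ -0.09    0.97   -0.10   -0.04   -0.01   -0.06   -0.04   -0.08]
  [ -0.10   -0.03    0.90   -0.09   -0.08   -0.03   -0.01   -0.05]
  [ -0.03   -0.05   -0.06    0.93   -0.04   -0.08   -0.04   -0.02]
  [ -0.03   -0.06   -0.07   -0.10    0.99   -0.02   -0.02   -0.02]
  [ -0.10   -0.06   -0.10   -0.05   -0.05    0.91   -0.02   -0.07]
  [ -0.09   -0.07   -0.01   -0.04   -0.03   -0.08    0.96   -0.09]
  [ -0.07   -0.05   -0.02   -0.06   -0.08   -0.07   -0.07    0.91]
Leontief inverse L = M⁻¹:
  [  1.1270    0.1537    0.1722    0.1782    0.0615    0.1829    0.1504    0.1686]
  [  0.1534    1.0791    0.1635    0.1031    0.0497    0.1214    0.0807    0.1397]
  [  0.1600    0.0813    1.1690    0.1604    0.1180    0.0908    0.0509    0.1053]
  [  0.0824    0.0897    0.1151    1.1209    0.0703    0.1300    0.0692    0.0654]
  [  0.0724    0.0918    0.1162    0.1433    1.0360    0.0616    0.0456    0.0568]
  [  0.1738    0.1177    0.1790    0.1254    0.0943    1.1612    0.0663    0.1381]
  [  0.1514    0.1202    0.0715    0.0994    0.0648    0.1439    1.0827    0.1512]
  [  0.1354    0.1052    0.0850    0.1267    0.1180    0.1371    0.1141    1.1534]
Total output x = L · d:
  x_0 = 1.1270·65 + 0.1537·23 + 0.1722·88 + 0.1782·9 + 0.0615·29 + 0.1829·79 + 0.1504·87 + 0.1686·6 = 123.8701
  x_1 = 0.1534·65 + 1.0791·23 + 0.1635·88 + 0.1031·9 + 0.0497·29 + 0.1214·79 + 0.0807·87 + 0.1397·6 = 68.9897
  x_2 = 0.1600·65 + 0.0813·23 + 1.1690·88 + 0.1604·9 + 0.1180·29 + 0.0908·79 + 0.0509·87 + 0.1053·6 = 132.2426
  x_3 = 0.0824·65 + 0.0897·23 + 0.1151·88 + 1.1209·9 + 0.0703·29 + 0.1300·79 + 0.0692·87 + 0.0654·6 = 46.3468
  x_4 = 0.0724·65 + 0.0918·23 + 0.1162·88 + 0.1433·9 + 1.0360·29 + 0.0616·79 + 0.0456·87 + 0.0568·6 = 57.5433
  x_5 = 0.1738·65 + 0.1177·23 + 0.1790·88 + 0.1254·9 + 0.0943·29 + 1.1612·79 + 0.0663·87 + 0.1381·6 = 131.9494
  x_6 = 0.1514·65 + 0.1202·23 + 0.0715·88 + 0.0994·9 + 0.0648·29 + 0.1439·79 + 1.0827·87 + 0.1512·6 = 128.1467
  x_7 = 0.1354·65 + 0.1052·23 + 0.0850·88 + 0.1267·9 + 0.1180·29 + 0.1371·79 + 0.1141·87 + 1.1534·6 = 50.9409

57.5433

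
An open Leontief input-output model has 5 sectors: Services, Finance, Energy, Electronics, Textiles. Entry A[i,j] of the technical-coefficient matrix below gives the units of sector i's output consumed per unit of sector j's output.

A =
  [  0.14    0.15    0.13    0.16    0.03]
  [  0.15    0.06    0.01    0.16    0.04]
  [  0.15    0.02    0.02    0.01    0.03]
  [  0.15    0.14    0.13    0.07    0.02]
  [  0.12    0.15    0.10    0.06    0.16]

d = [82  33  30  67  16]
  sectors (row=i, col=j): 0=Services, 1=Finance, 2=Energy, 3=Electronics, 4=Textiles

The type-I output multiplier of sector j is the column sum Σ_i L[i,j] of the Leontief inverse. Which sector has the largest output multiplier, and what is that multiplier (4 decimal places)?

Services (2.3649)

Form M = I − A:
  [  0.86   -0.15   -0.13   -0.16   -0.03]
  [ -0.15    0.94   -0.01   -0.16   -0.04]
  [ -0.15   -0.02    0.98   -0.01   -0.03]
  [ -0.15   -0.14   -0.13    0.93   -0.02]
  [ -0.12   -0.15   -0.10   -0.06    0.84]
Leontief inverse L = M⁻¹:
  [  1.3064    0.2663    0.2204    0.2777    0.0738]
  [  0.2718    1.1584    0.0888    0.2518    0.0740]
  [  0.2171    0.0751    1.0638    0.0650    0.0509]
  [  0.2880    0.2336    0.2017    1.1708    0.0565]
  [  0.2816    0.2705    0.1884    0.1760    1.2243]
Total output x = L · d:
  x_0 = 1.3064·82 + 0.2663·33 + 0.2204·30 + 0.2777·67 + 0.0738·16 = 142.3133
  x_1 = 0.2718·82 + 1.1584·33 + 0.0888·30 + 0.2518·67 + 0.0740·16 = 81.2330
  x_2 = 0.2171·82 + 0.0751·33 + 1.0638·30 + 0.0650·67 + 0.0509·16 = 57.3576
  x_3 = 0.2880·82 + 0.2336·33 + 0.2017·30 + 1.1708·67 + 0.0565·16 = 116.7281
  x_4 = 0.2816·82 + 0.2705·33 + 0.1884·30 + 0.1760·67 + 1.2243·16 = 69.0500
Output multipliers (column sums of L):
  Services: 2.3649
  Finance: 2.0039
  Energy: 1.7631
  Electronics: 1.9413
  Textiles: 1.4795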